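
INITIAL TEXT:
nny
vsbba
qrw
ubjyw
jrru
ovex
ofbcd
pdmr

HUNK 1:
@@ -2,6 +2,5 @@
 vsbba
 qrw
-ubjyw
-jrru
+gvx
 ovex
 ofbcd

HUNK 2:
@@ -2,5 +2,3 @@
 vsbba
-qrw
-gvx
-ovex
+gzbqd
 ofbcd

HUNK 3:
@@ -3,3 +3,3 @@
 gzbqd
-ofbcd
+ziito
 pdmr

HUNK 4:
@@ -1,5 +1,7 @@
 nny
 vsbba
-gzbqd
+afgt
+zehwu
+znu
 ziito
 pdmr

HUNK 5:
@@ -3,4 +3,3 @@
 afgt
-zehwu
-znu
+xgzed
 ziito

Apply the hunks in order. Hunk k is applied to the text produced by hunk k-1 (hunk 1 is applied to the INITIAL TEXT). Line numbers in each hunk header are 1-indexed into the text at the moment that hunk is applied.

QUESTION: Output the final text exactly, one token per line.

Hunk 1: at line 2 remove [ubjyw,jrru] add [gvx] -> 7 lines: nny vsbba qrw gvx ovex ofbcd pdmr
Hunk 2: at line 2 remove [qrw,gvx,ovex] add [gzbqd] -> 5 lines: nny vsbba gzbqd ofbcd pdmr
Hunk 3: at line 3 remove [ofbcd] add [ziito] -> 5 lines: nny vsbba gzbqd ziito pdmr
Hunk 4: at line 1 remove [gzbqd] add [afgt,zehwu,znu] -> 7 lines: nny vsbba afgt zehwu znu ziito pdmr
Hunk 5: at line 3 remove [zehwu,znu] add [xgzed] -> 6 lines: nny vsbba afgt xgzed ziito pdmr

Answer: nny
vsbba
afgt
xgzed
ziito
pdmr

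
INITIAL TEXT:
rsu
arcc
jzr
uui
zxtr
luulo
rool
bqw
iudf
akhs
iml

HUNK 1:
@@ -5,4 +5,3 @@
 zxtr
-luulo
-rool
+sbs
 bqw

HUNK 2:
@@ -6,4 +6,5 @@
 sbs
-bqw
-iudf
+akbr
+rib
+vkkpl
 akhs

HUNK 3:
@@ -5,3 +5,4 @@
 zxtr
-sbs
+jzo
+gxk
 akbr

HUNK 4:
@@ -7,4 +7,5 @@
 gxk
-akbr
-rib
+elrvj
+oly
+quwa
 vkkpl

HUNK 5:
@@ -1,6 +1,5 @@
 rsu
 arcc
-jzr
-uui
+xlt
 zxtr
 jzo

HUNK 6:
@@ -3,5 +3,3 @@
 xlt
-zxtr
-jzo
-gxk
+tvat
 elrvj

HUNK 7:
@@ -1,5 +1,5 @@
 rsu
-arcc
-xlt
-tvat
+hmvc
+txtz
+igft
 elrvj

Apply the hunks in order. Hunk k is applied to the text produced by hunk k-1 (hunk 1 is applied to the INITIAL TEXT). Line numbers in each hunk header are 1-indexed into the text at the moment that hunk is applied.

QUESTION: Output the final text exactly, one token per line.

Hunk 1: at line 5 remove [luulo,rool] add [sbs] -> 10 lines: rsu arcc jzr uui zxtr sbs bqw iudf akhs iml
Hunk 2: at line 6 remove [bqw,iudf] add [akbr,rib,vkkpl] -> 11 lines: rsu arcc jzr uui zxtr sbs akbr rib vkkpl akhs iml
Hunk 3: at line 5 remove [sbs] add [jzo,gxk] -> 12 lines: rsu arcc jzr uui zxtr jzo gxk akbr rib vkkpl akhs iml
Hunk 4: at line 7 remove [akbr,rib] add [elrvj,oly,quwa] -> 13 lines: rsu arcc jzr uui zxtr jzo gxk elrvj oly quwa vkkpl akhs iml
Hunk 5: at line 1 remove [jzr,uui] add [xlt] -> 12 lines: rsu arcc xlt zxtr jzo gxk elrvj oly quwa vkkpl akhs iml
Hunk 6: at line 3 remove [zxtr,jzo,gxk] add [tvat] -> 10 lines: rsu arcc xlt tvat elrvj oly quwa vkkpl akhs iml
Hunk 7: at line 1 remove [arcc,xlt,tvat] add [hmvc,txtz,igft] -> 10 lines: rsu hmvc txtz igft elrvj oly quwa vkkpl akhs iml

Answer: rsu
hmvc
txtz
igft
elrvj
oly
quwa
vkkpl
akhs
iml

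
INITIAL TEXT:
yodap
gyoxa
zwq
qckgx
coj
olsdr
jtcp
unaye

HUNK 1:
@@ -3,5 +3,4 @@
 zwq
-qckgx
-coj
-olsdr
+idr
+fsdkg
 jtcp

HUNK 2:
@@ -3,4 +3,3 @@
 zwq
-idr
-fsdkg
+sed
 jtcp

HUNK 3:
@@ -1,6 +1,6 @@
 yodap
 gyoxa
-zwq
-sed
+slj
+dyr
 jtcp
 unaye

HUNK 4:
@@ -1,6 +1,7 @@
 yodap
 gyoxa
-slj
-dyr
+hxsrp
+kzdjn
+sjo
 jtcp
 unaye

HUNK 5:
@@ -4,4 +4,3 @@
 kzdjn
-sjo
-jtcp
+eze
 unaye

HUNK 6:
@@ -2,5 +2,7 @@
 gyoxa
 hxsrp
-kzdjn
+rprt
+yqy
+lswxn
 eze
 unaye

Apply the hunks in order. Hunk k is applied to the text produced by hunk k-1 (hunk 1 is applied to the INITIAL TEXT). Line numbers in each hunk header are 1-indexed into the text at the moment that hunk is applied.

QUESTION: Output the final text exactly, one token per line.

Answer: yodap
gyoxa
hxsrp
rprt
yqy
lswxn
eze
unaye

Derivation:
Hunk 1: at line 3 remove [qckgx,coj,olsdr] add [idr,fsdkg] -> 7 lines: yodap gyoxa zwq idr fsdkg jtcp unaye
Hunk 2: at line 3 remove [idr,fsdkg] add [sed] -> 6 lines: yodap gyoxa zwq sed jtcp unaye
Hunk 3: at line 1 remove [zwq,sed] add [slj,dyr] -> 6 lines: yodap gyoxa slj dyr jtcp unaye
Hunk 4: at line 1 remove [slj,dyr] add [hxsrp,kzdjn,sjo] -> 7 lines: yodap gyoxa hxsrp kzdjn sjo jtcp unaye
Hunk 5: at line 4 remove [sjo,jtcp] add [eze] -> 6 lines: yodap gyoxa hxsrp kzdjn eze unaye
Hunk 6: at line 2 remove [kzdjn] add [rprt,yqy,lswxn] -> 8 lines: yodap gyoxa hxsrp rprt yqy lswxn eze unaye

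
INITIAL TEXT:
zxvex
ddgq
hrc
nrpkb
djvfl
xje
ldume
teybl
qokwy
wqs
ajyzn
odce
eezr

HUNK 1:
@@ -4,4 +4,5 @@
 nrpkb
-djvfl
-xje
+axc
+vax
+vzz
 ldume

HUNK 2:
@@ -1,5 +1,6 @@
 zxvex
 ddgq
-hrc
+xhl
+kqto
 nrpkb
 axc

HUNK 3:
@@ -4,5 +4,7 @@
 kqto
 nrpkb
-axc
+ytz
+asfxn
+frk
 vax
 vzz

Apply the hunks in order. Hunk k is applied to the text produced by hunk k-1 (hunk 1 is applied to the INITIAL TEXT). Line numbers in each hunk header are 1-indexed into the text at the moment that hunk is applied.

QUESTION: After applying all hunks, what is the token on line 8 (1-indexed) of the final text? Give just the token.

Answer: frk

Derivation:
Hunk 1: at line 4 remove [djvfl,xje] add [axc,vax,vzz] -> 14 lines: zxvex ddgq hrc nrpkb axc vax vzz ldume teybl qokwy wqs ajyzn odce eezr
Hunk 2: at line 1 remove [hrc] add [xhl,kqto] -> 15 lines: zxvex ddgq xhl kqto nrpkb axc vax vzz ldume teybl qokwy wqs ajyzn odce eezr
Hunk 3: at line 4 remove [axc] add [ytz,asfxn,frk] -> 17 lines: zxvex ddgq xhl kqto nrpkb ytz asfxn frk vax vzz ldume teybl qokwy wqs ajyzn odce eezr
Final line 8: frk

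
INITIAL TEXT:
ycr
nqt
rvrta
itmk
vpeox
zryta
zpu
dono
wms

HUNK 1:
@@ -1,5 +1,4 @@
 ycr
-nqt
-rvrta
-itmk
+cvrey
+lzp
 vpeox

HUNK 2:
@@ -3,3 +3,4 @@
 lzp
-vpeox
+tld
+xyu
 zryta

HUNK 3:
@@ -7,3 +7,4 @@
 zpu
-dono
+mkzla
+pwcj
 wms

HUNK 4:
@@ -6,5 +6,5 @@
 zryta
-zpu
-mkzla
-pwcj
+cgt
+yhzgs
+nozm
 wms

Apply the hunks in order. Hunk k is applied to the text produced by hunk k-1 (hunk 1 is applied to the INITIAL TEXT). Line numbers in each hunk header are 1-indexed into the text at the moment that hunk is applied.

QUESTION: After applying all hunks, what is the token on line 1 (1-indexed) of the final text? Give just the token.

Hunk 1: at line 1 remove [nqt,rvrta,itmk] add [cvrey,lzp] -> 8 lines: ycr cvrey lzp vpeox zryta zpu dono wms
Hunk 2: at line 3 remove [vpeox] add [tld,xyu] -> 9 lines: ycr cvrey lzp tld xyu zryta zpu dono wms
Hunk 3: at line 7 remove [dono] add [mkzla,pwcj] -> 10 lines: ycr cvrey lzp tld xyu zryta zpu mkzla pwcj wms
Hunk 4: at line 6 remove [zpu,mkzla,pwcj] add [cgt,yhzgs,nozm] -> 10 lines: ycr cvrey lzp tld xyu zryta cgt yhzgs nozm wms
Final line 1: ycr

Answer: ycr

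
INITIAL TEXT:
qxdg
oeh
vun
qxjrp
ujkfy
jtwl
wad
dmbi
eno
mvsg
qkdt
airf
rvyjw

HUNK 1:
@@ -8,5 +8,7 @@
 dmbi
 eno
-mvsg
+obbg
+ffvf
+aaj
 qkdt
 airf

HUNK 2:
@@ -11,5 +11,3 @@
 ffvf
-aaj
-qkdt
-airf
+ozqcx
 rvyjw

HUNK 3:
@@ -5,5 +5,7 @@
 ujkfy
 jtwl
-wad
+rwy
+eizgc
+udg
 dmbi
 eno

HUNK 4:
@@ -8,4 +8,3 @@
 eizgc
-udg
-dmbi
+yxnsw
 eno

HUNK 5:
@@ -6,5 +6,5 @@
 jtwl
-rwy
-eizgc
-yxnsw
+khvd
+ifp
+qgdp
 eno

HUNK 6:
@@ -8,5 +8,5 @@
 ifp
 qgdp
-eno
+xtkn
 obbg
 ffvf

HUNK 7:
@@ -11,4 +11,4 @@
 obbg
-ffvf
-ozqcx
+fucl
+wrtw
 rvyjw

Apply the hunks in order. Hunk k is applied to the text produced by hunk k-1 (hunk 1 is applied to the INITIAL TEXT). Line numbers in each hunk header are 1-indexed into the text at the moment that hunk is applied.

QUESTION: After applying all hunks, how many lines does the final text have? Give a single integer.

Answer: 14

Derivation:
Hunk 1: at line 8 remove [mvsg] add [obbg,ffvf,aaj] -> 15 lines: qxdg oeh vun qxjrp ujkfy jtwl wad dmbi eno obbg ffvf aaj qkdt airf rvyjw
Hunk 2: at line 11 remove [aaj,qkdt,airf] add [ozqcx] -> 13 lines: qxdg oeh vun qxjrp ujkfy jtwl wad dmbi eno obbg ffvf ozqcx rvyjw
Hunk 3: at line 5 remove [wad] add [rwy,eizgc,udg] -> 15 lines: qxdg oeh vun qxjrp ujkfy jtwl rwy eizgc udg dmbi eno obbg ffvf ozqcx rvyjw
Hunk 4: at line 8 remove [udg,dmbi] add [yxnsw] -> 14 lines: qxdg oeh vun qxjrp ujkfy jtwl rwy eizgc yxnsw eno obbg ffvf ozqcx rvyjw
Hunk 5: at line 6 remove [rwy,eizgc,yxnsw] add [khvd,ifp,qgdp] -> 14 lines: qxdg oeh vun qxjrp ujkfy jtwl khvd ifp qgdp eno obbg ffvf ozqcx rvyjw
Hunk 6: at line 8 remove [eno] add [xtkn] -> 14 lines: qxdg oeh vun qxjrp ujkfy jtwl khvd ifp qgdp xtkn obbg ffvf ozqcx rvyjw
Hunk 7: at line 11 remove [ffvf,ozqcx] add [fucl,wrtw] -> 14 lines: qxdg oeh vun qxjrp ujkfy jtwl khvd ifp qgdp xtkn obbg fucl wrtw rvyjw
Final line count: 14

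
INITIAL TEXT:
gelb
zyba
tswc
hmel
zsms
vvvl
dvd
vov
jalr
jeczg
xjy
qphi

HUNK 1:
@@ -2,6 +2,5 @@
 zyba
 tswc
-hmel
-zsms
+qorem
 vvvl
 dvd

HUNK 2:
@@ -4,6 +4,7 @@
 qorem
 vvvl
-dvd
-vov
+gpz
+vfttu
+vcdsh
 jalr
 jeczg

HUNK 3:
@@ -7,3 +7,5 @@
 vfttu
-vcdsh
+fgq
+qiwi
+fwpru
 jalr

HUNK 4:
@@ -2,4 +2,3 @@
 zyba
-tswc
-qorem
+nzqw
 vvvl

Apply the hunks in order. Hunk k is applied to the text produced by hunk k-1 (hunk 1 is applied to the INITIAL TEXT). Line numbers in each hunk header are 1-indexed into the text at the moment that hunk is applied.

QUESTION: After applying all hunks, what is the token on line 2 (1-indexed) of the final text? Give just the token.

Hunk 1: at line 2 remove [hmel,zsms] add [qorem] -> 11 lines: gelb zyba tswc qorem vvvl dvd vov jalr jeczg xjy qphi
Hunk 2: at line 4 remove [dvd,vov] add [gpz,vfttu,vcdsh] -> 12 lines: gelb zyba tswc qorem vvvl gpz vfttu vcdsh jalr jeczg xjy qphi
Hunk 3: at line 7 remove [vcdsh] add [fgq,qiwi,fwpru] -> 14 lines: gelb zyba tswc qorem vvvl gpz vfttu fgq qiwi fwpru jalr jeczg xjy qphi
Hunk 4: at line 2 remove [tswc,qorem] add [nzqw] -> 13 lines: gelb zyba nzqw vvvl gpz vfttu fgq qiwi fwpru jalr jeczg xjy qphi
Final line 2: zyba

Answer: zyba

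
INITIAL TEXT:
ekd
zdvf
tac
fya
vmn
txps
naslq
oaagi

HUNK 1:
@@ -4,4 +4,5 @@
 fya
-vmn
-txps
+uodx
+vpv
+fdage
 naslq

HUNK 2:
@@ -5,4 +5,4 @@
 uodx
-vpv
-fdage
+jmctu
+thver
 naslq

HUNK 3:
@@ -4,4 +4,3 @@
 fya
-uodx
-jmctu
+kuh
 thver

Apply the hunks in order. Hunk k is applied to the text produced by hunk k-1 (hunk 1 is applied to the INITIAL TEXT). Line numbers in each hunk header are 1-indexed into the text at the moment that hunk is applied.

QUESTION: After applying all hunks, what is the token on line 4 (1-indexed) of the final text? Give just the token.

Answer: fya

Derivation:
Hunk 1: at line 4 remove [vmn,txps] add [uodx,vpv,fdage] -> 9 lines: ekd zdvf tac fya uodx vpv fdage naslq oaagi
Hunk 2: at line 5 remove [vpv,fdage] add [jmctu,thver] -> 9 lines: ekd zdvf tac fya uodx jmctu thver naslq oaagi
Hunk 3: at line 4 remove [uodx,jmctu] add [kuh] -> 8 lines: ekd zdvf tac fya kuh thver naslq oaagi
Final line 4: fya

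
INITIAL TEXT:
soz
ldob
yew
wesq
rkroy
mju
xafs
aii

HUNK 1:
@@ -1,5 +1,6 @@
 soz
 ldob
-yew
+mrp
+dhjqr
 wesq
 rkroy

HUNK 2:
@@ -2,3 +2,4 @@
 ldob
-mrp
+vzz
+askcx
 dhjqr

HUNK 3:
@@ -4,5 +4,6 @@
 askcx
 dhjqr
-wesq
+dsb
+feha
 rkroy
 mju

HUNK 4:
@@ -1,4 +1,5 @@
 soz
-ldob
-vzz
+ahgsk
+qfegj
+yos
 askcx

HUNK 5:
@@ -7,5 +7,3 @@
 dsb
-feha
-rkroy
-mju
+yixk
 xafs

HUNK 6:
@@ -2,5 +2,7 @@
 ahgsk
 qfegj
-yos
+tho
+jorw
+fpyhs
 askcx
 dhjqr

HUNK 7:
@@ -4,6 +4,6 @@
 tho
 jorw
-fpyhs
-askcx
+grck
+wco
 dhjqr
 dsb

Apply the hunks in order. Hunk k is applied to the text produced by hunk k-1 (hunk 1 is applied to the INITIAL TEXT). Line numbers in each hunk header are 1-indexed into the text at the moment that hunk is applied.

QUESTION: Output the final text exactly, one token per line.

Hunk 1: at line 1 remove [yew] add [mrp,dhjqr] -> 9 lines: soz ldob mrp dhjqr wesq rkroy mju xafs aii
Hunk 2: at line 2 remove [mrp] add [vzz,askcx] -> 10 lines: soz ldob vzz askcx dhjqr wesq rkroy mju xafs aii
Hunk 3: at line 4 remove [wesq] add [dsb,feha] -> 11 lines: soz ldob vzz askcx dhjqr dsb feha rkroy mju xafs aii
Hunk 4: at line 1 remove [ldob,vzz] add [ahgsk,qfegj,yos] -> 12 lines: soz ahgsk qfegj yos askcx dhjqr dsb feha rkroy mju xafs aii
Hunk 5: at line 7 remove [feha,rkroy,mju] add [yixk] -> 10 lines: soz ahgsk qfegj yos askcx dhjqr dsb yixk xafs aii
Hunk 6: at line 2 remove [yos] add [tho,jorw,fpyhs] -> 12 lines: soz ahgsk qfegj tho jorw fpyhs askcx dhjqr dsb yixk xafs aii
Hunk 7: at line 4 remove [fpyhs,askcx] add [grck,wco] -> 12 lines: soz ahgsk qfegj tho jorw grck wco dhjqr dsb yixk xafs aii

Answer: soz
ahgsk
qfegj
tho
jorw
grck
wco
dhjqr
dsb
yixk
xafs
aii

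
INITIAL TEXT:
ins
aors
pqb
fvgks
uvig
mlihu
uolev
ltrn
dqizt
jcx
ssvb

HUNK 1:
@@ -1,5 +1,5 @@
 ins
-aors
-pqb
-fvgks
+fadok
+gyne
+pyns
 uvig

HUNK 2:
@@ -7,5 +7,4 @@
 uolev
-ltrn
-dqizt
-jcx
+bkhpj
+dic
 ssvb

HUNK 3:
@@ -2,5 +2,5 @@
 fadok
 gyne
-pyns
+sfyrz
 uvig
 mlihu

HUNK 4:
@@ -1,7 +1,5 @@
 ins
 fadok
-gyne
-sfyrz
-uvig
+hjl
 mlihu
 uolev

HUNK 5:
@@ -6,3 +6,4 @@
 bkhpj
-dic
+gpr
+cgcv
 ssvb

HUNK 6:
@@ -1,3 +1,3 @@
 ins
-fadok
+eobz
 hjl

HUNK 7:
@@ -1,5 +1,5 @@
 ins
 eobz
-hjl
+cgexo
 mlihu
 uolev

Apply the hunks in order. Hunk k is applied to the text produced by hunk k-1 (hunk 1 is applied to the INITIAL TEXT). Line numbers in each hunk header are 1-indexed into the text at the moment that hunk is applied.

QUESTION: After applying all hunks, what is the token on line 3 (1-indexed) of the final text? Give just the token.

Hunk 1: at line 1 remove [aors,pqb,fvgks] add [fadok,gyne,pyns] -> 11 lines: ins fadok gyne pyns uvig mlihu uolev ltrn dqizt jcx ssvb
Hunk 2: at line 7 remove [ltrn,dqizt,jcx] add [bkhpj,dic] -> 10 lines: ins fadok gyne pyns uvig mlihu uolev bkhpj dic ssvb
Hunk 3: at line 2 remove [pyns] add [sfyrz] -> 10 lines: ins fadok gyne sfyrz uvig mlihu uolev bkhpj dic ssvb
Hunk 4: at line 1 remove [gyne,sfyrz,uvig] add [hjl] -> 8 lines: ins fadok hjl mlihu uolev bkhpj dic ssvb
Hunk 5: at line 6 remove [dic] add [gpr,cgcv] -> 9 lines: ins fadok hjl mlihu uolev bkhpj gpr cgcv ssvb
Hunk 6: at line 1 remove [fadok] add [eobz] -> 9 lines: ins eobz hjl mlihu uolev bkhpj gpr cgcv ssvb
Hunk 7: at line 1 remove [hjl] add [cgexo] -> 9 lines: ins eobz cgexo mlihu uolev bkhpj gpr cgcv ssvb
Final line 3: cgexo

Answer: cgexo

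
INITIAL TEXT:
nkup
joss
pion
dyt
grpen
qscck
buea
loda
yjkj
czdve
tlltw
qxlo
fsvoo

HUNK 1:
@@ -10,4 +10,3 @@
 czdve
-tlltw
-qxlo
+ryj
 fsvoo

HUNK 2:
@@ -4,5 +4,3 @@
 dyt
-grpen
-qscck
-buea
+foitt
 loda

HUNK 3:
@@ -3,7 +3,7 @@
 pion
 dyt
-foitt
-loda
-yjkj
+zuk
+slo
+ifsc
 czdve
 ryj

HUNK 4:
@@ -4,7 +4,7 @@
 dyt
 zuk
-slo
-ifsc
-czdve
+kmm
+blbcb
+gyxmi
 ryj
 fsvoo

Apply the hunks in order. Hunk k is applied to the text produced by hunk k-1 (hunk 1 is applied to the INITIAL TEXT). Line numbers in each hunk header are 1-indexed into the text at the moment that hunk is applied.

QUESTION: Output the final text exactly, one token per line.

Hunk 1: at line 10 remove [tlltw,qxlo] add [ryj] -> 12 lines: nkup joss pion dyt grpen qscck buea loda yjkj czdve ryj fsvoo
Hunk 2: at line 4 remove [grpen,qscck,buea] add [foitt] -> 10 lines: nkup joss pion dyt foitt loda yjkj czdve ryj fsvoo
Hunk 3: at line 3 remove [foitt,loda,yjkj] add [zuk,slo,ifsc] -> 10 lines: nkup joss pion dyt zuk slo ifsc czdve ryj fsvoo
Hunk 4: at line 4 remove [slo,ifsc,czdve] add [kmm,blbcb,gyxmi] -> 10 lines: nkup joss pion dyt zuk kmm blbcb gyxmi ryj fsvoo

Answer: nkup
joss
pion
dyt
zuk
kmm
blbcb
gyxmi
ryj
fsvoo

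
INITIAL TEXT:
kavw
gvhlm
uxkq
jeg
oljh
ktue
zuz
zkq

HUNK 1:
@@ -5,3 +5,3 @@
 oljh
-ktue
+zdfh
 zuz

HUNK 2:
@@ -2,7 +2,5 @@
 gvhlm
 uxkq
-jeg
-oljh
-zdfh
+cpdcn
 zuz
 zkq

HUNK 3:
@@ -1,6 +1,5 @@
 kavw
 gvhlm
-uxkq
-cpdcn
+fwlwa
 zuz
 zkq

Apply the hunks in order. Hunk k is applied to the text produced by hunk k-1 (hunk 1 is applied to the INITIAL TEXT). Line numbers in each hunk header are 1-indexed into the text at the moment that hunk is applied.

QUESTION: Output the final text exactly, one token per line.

Answer: kavw
gvhlm
fwlwa
zuz
zkq

Derivation:
Hunk 1: at line 5 remove [ktue] add [zdfh] -> 8 lines: kavw gvhlm uxkq jeg oljh zdfh zuz zkq
Hunk 2: at line 2 remove [jeg,oljh,zdfh] add [cpdcn] -> 6 lines: kavw gvhlm uxkq cpdcn zuz zkq
Hunk 3: at line 1 remove [uxkq,cpdcn] add [fwlwa] -> 5 lines: kavw gvhlm fwlwa zuz zkq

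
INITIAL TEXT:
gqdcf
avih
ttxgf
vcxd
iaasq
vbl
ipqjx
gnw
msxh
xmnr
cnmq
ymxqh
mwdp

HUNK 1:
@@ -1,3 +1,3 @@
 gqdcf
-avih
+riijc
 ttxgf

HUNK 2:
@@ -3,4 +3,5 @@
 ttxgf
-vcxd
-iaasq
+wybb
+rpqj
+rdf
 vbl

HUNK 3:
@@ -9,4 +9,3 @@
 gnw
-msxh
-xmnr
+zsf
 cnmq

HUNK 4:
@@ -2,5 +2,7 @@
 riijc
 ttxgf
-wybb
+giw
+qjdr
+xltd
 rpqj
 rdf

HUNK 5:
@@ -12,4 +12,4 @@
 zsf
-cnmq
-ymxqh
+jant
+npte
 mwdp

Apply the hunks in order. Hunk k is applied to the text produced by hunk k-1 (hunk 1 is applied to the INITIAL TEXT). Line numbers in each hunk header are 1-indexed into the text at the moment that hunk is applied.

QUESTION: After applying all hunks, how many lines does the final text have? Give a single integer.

Answer: 15

Derivation:
Hunk 1: at line 1 remove [avih] add [riijc] -> 13 lines: gqdcf riijc ttxgf vcxd iaasq vbl ipqjx gnw msxh xmnr cnmq ymxqh mwdp
Hunk 2: at line 3 remove [vcxd,iaasq] add [wybb,rpqj,rdf] -> 14 lines: gqdcf riijc ttxgf wybb rpqj rdf vbl ipqjx gnw msxh xmnr cnmq ymxqh mwdp
Hunk 3: at line 9 remove [msxh,xmnr] add [zsf] -> 13 lines: gqdcf riijc ttxgf wybb rpqj rdf vbl ipqjx gnw zsf cnmq ymxqh mwdp
Hunk 4: at line 2 remove [wybb] add [giw,qjdr,xltd] -> 15 lines: gqdcf riijc ttxgf giw qjdr xltd rpqj rdf vbl ipqjx gnw zsf cnmq ymxqh mwdp
Hunk 5: at line 12 remove [cnmq,ymxqh] add [jant,npte] -> 15 lines: gqdcf riijc ttxgf giw qjdr xltd rpqj rdf vbl ipqjx gnw zsf jant npte mwdp
Final line count: 15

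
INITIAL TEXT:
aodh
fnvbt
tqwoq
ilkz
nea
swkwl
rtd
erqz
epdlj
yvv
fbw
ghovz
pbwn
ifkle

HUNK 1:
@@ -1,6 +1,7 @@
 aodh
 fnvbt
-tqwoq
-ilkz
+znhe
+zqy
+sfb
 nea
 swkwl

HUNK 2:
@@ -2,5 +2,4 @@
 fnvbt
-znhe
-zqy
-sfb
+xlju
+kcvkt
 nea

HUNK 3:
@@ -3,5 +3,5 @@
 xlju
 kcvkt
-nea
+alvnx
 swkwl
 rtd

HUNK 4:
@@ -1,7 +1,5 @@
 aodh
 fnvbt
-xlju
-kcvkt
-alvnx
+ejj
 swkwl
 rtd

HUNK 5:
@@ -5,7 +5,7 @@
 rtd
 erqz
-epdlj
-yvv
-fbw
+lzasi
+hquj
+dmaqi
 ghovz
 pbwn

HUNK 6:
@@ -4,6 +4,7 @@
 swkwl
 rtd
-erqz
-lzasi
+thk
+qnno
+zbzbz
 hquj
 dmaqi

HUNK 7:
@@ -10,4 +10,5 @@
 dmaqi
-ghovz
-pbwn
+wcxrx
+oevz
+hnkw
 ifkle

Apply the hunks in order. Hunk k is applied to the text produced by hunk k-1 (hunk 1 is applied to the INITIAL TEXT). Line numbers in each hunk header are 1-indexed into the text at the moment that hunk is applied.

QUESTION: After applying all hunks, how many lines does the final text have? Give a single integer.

Answer: 14

Derivation:
Hunk 1: at line 1 remove [tqwoq,ilkz] add [znhe,zqy,sfb] -> 15 lines: aodh fnvbt znhe zqy sfb nea swkwl rtd erqz epdlj yvv fbw ghovz pbwn ifkle
Hunk 2: at line 2 remove [znhe,zqy,sfb] add [xlju,kcvkt] -> 14 lines: aodh fnvbt xlju kcvkt nea swkwl rtd erqz epdlj yvv fbw ghovz pbwn ifkle
Hunk 3: at line 3 remove [nea] add [alvnx] -> 14 lines: aodh fnvbt xlju kcvkt alvnx swkwl rtd erqz epdlj yvv fbw ghovz pbwn ifkle
Hunk 4: at line 1 remove [xlju,kcvkt,alvnx] add [ejj] -> 12 lines: aodh fnvbt ejj swkwl rtd erqz epdlj yvv fbw ghovz pbwn ifkle
Hunk 5: at line 5 remove [epdlj,yvv,fbw] add [lzasi,hquj,dmaqi] -> 12 lines: aodh fnvbt ejj swkwl rtd erqz lzasi hquj dmaqi ghovz pbwn ifkle
Hunk 6: at line 4 remove [erqz,lzasi] add [thk,qnno,zbzbz] -> 13 lines: aodh fnvbt ejj swkwl rtd thk qnno zbzbz hquj dmaqi ghovz pbwn ifkle
Hunk 7: at line 10 remove [ghovz,pbwn] add [wcxrx,oevz,hnkw] -> 14 lines: aodh fnvbt ejj swkwl rtd thk qnno zbzbz hquj dmaqi wcxrx oevz hnkw ifkle
Final line count: 14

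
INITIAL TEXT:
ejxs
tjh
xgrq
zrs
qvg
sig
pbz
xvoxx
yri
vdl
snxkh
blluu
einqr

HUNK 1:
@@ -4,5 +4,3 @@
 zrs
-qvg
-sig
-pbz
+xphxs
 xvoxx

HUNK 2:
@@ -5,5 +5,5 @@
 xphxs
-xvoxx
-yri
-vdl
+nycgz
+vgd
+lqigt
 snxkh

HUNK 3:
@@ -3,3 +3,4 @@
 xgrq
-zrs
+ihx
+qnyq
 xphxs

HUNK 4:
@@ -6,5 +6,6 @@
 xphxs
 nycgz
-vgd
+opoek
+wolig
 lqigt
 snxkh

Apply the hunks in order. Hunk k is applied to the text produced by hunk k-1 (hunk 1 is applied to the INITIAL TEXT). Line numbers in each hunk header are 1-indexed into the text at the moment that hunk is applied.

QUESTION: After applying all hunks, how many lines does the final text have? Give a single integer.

Answer: 13

Derivation:
Hunk 1: at line 4 remove [qvg,sig,pbz] add [xphxs] -> 11 lines: ejxs tjh xgrq zrs xphxs xvoxx yri vdl snxkh blluu einqr
Hunk 2: at line 5 remove [xvoxx,yri,vdl] add [nycgz,vgd,lqigt] -> 11 lines: ejxs tjh xgrq zrs xphxs nycgz vgd lqigt snxkh blluu einqr
Hunk 3: at line 3 remove [zrs] add [ihx,qnyq] -> 12 lines: ejxs tjh xgrq ihx qnyq xphxs nycgz vgd lqigt snxkh blluu einqr
Hunk 4: at line 6 remove [vgd] add [opoek,wolig] -> 13 lines: ejxs tjh xgrq ihx qnyq xphxs nycgz opoek wolig lqigt snxkh blluu einqr
Final line count: 13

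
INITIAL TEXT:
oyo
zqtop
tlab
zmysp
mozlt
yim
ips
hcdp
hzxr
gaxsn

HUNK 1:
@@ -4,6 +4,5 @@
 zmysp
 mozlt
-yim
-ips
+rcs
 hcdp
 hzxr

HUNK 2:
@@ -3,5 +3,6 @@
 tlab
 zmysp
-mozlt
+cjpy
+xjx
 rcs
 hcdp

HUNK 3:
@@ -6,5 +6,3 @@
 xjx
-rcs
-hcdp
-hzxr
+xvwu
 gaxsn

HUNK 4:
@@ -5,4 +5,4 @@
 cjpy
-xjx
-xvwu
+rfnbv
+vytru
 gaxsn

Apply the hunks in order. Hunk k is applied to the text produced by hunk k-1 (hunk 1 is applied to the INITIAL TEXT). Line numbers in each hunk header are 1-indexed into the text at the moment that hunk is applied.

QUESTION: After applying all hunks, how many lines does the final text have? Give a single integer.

Answer: 8

Derivation:
Hunk 1: at line 4 remove [yim,ips] add [rcs] -> 9 lines: oyo zqtop tlab zmysp mozlt rcs hcdp hzxr gaxsn
Hunk 2: at line 3 remove [mozlt] add [cjpy,xjx] -> 10 lines: oyo zqtop tlab zmysp cjpy xjx rcs hcdp hzxr gaxsn
Hunk 3: at line 6 remove [rcs,hcdp,hzxr] add [xvwu] -> 8 lines: oyo zqtop tlab zmysp cjpy xjx xvwu gaxsn
Hunk 4: at line 5 remove [xjx,xvwu] add [rfnbv,vytru] -> 8 lines: oyo zqtop tlab zmysp cjpy rfnbv vytru gaxsn
Final line count: 8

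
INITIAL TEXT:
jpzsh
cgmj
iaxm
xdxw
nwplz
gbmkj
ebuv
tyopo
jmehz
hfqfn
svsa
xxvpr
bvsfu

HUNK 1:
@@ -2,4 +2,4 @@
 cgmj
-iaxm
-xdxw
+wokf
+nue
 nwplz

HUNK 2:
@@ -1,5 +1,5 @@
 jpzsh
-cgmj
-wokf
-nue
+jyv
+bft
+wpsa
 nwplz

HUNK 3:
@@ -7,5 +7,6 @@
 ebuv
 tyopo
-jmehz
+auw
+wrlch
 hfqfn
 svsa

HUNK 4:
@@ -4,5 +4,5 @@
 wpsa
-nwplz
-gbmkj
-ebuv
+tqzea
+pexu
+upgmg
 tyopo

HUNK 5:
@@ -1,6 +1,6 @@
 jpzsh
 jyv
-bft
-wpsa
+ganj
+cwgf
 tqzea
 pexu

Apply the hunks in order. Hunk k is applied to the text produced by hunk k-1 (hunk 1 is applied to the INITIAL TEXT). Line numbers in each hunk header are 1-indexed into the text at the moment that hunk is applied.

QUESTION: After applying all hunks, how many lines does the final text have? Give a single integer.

Hunk 1: at line 2 remove [iaxm,xdxw] add [wokf,nue] -> 13 lines: jpzsh cgmj wokf nue nwplz gbmkj ebuv tyopo jmehz hfqfn svsa xxvpr bvsfu
Hunk 2: at line 1 remove [cgmj,wokf,nue] add [jyv,bft,wpsa] -> 13 lines: jpzsh jyv bft wpsa nwplz gbmkj ebuv tyopo jmehz hfqfn svsa xxvpr bvsfu
Hunk 3: at line 7 remove [jmehz] add [auw,wrlch] -> 14 lines: jpzsh jyv bft wpsa nwplz gbmkj ebuv tyopo auw wrlch hfqfn svsa xxvpr bvsfu
Hunk 4: at line 4 remove [nwplz,gbmkj,ebuv] add [tqzea,pexu,upgmg] -> 14 lines: jpzsh jyv bft wpsa tqzea pexu upgmg tyopo auw wrlch hfqfn svsa xxvpr bvsfu
Hunk 5: at line 1 remove [bft,wpsa] add [ganj,cwgf] -> 14 lines: jpzsh jyv ganj cwgf tqzea pexu upgmg tyopo auw wrlch hfqfn svsa xxvpr bvsfu
Final line count: 14

Answer: 14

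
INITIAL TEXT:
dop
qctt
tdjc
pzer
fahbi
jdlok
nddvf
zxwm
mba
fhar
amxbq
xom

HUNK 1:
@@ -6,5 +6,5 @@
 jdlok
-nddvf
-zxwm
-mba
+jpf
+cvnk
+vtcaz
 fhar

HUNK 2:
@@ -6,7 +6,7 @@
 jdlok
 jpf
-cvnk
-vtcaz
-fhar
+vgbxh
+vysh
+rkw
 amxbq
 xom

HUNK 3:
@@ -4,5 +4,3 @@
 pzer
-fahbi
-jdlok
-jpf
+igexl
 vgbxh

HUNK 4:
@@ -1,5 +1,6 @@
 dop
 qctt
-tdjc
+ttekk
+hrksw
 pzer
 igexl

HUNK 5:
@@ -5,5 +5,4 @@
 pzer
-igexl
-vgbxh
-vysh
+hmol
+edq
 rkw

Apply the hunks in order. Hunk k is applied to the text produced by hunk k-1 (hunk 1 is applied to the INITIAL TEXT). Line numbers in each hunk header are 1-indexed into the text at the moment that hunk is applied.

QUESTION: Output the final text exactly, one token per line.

Answer: dop
qctt
ttekk
hrksw
pzer
hmol
edq
rkw
amxbq
xom

Derivation:
Hunk 1: at line 6 remove [nddvf,zxwm,mba] add [jpf,cvnk,vtcaz] -> 12 lines: dop qctt tdjc pzer fahbi jdlok jpf cvnk vtcaz fhar amxbq xom
Hunk 2: at line 6 remove [cvnk,vtcaz,fhar] add [vgbxh,vysh,rkw] -> 12 lines: dop qctt tdjc pzer fahbi jdlok jpf vgbxh vysh rkw amxbq xom
Hunk 3: at line 4 remove [fahbi,jdlok,jpf] add [igexl] -> 10 lines: dop qctt tdjc pzer igexl vgbxh vysh rkw amxbq xom
Hunk 4: at line 1 remove [tdjc] add [ttekk,hrksw] -> 11 lines: dop qctt ttekk hrksw pzer igexl vgbxh vysh rkw amxbq xom
Hunk 5: at line 5 remove [igexl,vgbxh,vysh] add [hmol,edq] -> 10 lines: dop qctt ttekk hrksw pzer hmol edq rkw amxbq xom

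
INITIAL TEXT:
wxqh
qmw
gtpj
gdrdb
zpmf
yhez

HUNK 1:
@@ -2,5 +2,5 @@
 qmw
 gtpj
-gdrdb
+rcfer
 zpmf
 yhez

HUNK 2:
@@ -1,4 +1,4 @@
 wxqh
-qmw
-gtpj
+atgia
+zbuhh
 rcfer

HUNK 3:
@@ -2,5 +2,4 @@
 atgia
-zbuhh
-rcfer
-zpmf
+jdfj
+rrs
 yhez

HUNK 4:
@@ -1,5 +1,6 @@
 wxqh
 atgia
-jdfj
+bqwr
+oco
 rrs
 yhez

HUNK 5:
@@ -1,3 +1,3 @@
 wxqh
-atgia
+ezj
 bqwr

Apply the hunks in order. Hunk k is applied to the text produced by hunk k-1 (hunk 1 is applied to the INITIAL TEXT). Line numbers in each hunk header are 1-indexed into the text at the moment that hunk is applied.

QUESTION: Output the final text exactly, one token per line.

Answer: wxqh
ezj
bqwr
oco
rrs
yhez

Derivation:
Hunk 1: at line 2 remove [gdrdb] add [rcfer] -> 6 lines: wxqh qmw gtpj rcfer zpmf yhez
Hunk 2: at line 1 remove [qmw,gtpj] add [atgia,zbuhh] -> 6 lines: wxqh atgia zbuhh rcfer zpmf yhez
Hunk 3: at line 2 remove [zbuhh,rcfer,zpmf] add [jdfj,rrs] -> 5 lines: wxqh atgia jdfj rrs yhez
Hunk 4: at line 1 remove [jdfj] add [bqwr,oco] -> 6 lines: wxqh atgia bqwr oco rrs yhez
Hunk 5: at line 1 remove [atgia] add [ezj] -> 6 lines: wxqh ezj bqwr oco rrs yhez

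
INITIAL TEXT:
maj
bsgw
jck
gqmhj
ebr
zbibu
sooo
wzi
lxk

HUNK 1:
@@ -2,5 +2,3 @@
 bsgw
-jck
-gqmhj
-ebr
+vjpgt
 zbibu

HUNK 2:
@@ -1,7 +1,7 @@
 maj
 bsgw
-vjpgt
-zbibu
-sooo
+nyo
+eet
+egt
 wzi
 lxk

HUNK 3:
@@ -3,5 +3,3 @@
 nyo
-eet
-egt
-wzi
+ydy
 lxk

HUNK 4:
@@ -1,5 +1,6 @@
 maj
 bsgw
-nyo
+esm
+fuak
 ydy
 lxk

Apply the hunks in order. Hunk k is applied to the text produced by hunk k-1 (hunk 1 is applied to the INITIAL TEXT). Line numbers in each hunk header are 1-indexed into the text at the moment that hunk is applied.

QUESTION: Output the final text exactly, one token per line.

Hunk 1: at line 2 remove [jck,gqmhj,ebr] add [vjpgt] -> 7 lines: maj bsgw vjpgt zbibu sooo wzi lxk
Hunk 2: at line 1 remove [vjpgt,zbibu,sooo] add [nyo,eet,egt] -> 7 lines: maj bsgw nyo eet egt wzi lxk
Hunk 3: at line 3 remove [eet,egt,wzi] add [ydy] -> 5 lines: maj bsgw nyo ydy lxk
Hunk 4: at line 1 remove [nyo] add [esm,fuak] -> 6 lines: maj bsgw esm fuak ydy lxk

Answer: maj
bsgw
esm
fuak
ydy
lxk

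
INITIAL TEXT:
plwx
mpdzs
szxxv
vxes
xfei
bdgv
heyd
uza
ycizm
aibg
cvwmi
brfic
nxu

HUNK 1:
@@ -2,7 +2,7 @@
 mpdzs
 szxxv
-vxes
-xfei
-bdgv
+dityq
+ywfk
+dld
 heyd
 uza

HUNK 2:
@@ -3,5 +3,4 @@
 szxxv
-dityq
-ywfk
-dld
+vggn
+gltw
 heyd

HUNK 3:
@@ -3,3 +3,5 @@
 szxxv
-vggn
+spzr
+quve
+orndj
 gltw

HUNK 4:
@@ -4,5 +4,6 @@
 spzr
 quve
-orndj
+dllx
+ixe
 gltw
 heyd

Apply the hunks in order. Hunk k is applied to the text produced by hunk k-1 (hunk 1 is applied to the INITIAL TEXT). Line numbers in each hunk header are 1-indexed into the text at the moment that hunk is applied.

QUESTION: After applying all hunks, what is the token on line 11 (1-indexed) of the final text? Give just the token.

Answer: ycizm

Derivation:
Hunk 1: at line 2 remove [vxes,xfei,bdgv] add [dityq,ywfk,dld] -> 13 lines: plwx mpdzs szxxv dityq ywfk dld heyd uza ycizm aibg cvwmi brfic nxu
Hunk 2: at line 3 remove [dityq,ywfk,dld] add [vggn,gltw] -> 12 lines: plwx mpdzs szxxv vggn gltw heyd uza ycizm aibg cvwmi brfic nxu
Hunk 3: at line 3 remove [vggn] add [spzr,quve,orndj] -> 14 lines: plwx mpdzs szxxv spzr quve orndj gltw heyd uza ycizm aibg cvwmi brfic nxu
Hunk 4: at line 4 remove [orndj] add [dllx,ixe] -> 15 lines: plwx mpdzs szxxv spzr quve dllx ixe gltw heyd uza ycizm aibg cvwmi brfic nxu
Final line 11: ycizm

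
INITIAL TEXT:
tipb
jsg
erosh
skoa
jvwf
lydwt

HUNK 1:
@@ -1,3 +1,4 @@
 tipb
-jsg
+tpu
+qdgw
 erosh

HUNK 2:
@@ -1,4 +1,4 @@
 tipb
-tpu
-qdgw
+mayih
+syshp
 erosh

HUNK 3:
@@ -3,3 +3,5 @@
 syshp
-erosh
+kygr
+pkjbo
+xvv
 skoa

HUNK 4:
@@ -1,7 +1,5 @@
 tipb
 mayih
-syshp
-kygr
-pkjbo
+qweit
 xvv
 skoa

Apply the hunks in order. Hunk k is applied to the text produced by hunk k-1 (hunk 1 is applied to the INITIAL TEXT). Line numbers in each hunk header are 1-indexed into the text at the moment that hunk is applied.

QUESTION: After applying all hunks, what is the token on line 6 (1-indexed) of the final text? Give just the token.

Hunk 1: at line 1 remove [jsg] add [tpu,qdgw] -> 7 lines: tipb tpu qdgw erosh skoa jvwf lydwt
Hunk 2: at line 1 remove [tpu,qdgw] add [mayih,syshp] -> 7 lines: tipb mayih syshp erosh skoa jvwf lydwt
Hunk 3: at line 3 remove [erosh] add [kygr,pkjbo,xvv] -> 9 lines: tipb mayih syshp kygr pkjbo xvv skoa jvwf lydwt
Hunk 4: at line 1 remove [syshp,kygr,pkjbo] add [qweit] -> 7 lines: tipb mayih qweit xvv skoa jvwf lydwt
Final line 6: jvwf

Answer: jvwf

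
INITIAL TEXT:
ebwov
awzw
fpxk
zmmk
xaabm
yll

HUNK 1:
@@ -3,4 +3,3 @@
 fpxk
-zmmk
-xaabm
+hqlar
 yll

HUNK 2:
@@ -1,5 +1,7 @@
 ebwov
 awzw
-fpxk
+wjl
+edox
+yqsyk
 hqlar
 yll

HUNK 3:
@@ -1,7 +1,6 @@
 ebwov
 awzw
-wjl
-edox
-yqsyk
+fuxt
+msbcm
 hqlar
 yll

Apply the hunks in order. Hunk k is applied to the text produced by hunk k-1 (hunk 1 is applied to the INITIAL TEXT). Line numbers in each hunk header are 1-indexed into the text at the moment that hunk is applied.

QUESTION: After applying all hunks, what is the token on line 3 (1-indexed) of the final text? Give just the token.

Answer: fuxt

Derivation:
Hunk 1: at line 3 remove [zmmk,xaabm] add [hqlar] -> 5 lines: ebwov awzw fpxk hqlar yll
Hunk 2: at line 1 remove [fpxk] add [wjl,edox,yqsyk] -> 7 lines: ebwov awzw wjl edox yqsyk hqlar yll
Hunk 3: at line 1 remove [wjl,edox,yqsyk] add [fuxt,msbcm] -> 6 lines: ebwov awzw fuxt msbcm hqlar yll
Final line 3: fuxt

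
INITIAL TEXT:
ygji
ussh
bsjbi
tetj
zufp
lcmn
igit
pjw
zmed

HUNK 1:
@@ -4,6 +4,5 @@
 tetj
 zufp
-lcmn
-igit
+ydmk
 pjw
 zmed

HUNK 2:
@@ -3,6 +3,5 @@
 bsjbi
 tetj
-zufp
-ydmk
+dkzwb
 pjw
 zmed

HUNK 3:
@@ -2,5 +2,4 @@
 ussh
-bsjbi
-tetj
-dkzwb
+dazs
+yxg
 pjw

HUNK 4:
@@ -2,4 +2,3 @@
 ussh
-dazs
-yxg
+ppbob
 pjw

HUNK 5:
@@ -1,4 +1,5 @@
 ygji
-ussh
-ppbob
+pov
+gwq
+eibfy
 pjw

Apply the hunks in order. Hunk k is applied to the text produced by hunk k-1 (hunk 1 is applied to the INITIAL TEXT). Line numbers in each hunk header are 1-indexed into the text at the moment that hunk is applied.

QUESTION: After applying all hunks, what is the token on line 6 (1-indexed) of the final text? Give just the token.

Hunk 1: at line 4 remove [lcmn,igit] add [ydmk] -> 8 lines: ygji ussh bsjbi tetj zufp ydmk pjw zmed
Hunk 2: at line 3 remove [zufp,ydmk] add [dkzwb] -> 7 lines: ygji ussh bsjbi tetj dkzwb pjw zmed
Hunk 3: at line 2 remove [bsjbi,tetj,dkzwb] add [dazs,yxg] -> 6 lines: ygji ussh dazs yxg pjw zmed
Hunk 4: at line 2 remove [dazs,yxg] add [ppbob] -> 5 lines: ygji ussh ppbob pjw zmed
Hunk 5: at line 1 remove [ussh,ppbob] add [pov,gwq,eibfy] -> 6 lines: ygji pov gwq eibfy pjw zmed
Final line 6: zmed

Answer: zmed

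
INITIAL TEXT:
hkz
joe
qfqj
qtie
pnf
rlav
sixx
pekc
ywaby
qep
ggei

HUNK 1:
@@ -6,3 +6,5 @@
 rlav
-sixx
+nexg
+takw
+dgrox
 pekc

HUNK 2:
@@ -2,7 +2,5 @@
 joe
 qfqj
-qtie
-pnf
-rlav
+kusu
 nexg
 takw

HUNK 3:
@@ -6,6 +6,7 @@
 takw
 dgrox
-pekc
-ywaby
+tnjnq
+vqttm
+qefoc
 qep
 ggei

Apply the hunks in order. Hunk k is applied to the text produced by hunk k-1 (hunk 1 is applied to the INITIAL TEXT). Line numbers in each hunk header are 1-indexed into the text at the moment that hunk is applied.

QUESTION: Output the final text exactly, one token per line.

Hunk 1: at line 6 remove [sixx] add [nexg,takw,dgrox] -> 13 lines: hkz joe qfqj qtie pnf rlav nexg takw dgrox pekc ywaby qep ggei
Hunk 2: at line 2 remove [qtie,pnf,rlav] add [kusu] -> 11 lines: hkz joe qfqj kusu nexg takw dgrox pekc ywaby qep ggei
Hunk 3: at line 6 remove [pekc,ywaby] add [tnjnq,vqttm,qefoc] -> 12 lines: hkz joe qfqj kusu nexg takw dgrox tnjnq vqttm qefoc qep ggei

Answer: hkz
joe
qfqj
kusu
nexg
takw
dgrox
tnjnq
vqttm
qefoc
qep
ggei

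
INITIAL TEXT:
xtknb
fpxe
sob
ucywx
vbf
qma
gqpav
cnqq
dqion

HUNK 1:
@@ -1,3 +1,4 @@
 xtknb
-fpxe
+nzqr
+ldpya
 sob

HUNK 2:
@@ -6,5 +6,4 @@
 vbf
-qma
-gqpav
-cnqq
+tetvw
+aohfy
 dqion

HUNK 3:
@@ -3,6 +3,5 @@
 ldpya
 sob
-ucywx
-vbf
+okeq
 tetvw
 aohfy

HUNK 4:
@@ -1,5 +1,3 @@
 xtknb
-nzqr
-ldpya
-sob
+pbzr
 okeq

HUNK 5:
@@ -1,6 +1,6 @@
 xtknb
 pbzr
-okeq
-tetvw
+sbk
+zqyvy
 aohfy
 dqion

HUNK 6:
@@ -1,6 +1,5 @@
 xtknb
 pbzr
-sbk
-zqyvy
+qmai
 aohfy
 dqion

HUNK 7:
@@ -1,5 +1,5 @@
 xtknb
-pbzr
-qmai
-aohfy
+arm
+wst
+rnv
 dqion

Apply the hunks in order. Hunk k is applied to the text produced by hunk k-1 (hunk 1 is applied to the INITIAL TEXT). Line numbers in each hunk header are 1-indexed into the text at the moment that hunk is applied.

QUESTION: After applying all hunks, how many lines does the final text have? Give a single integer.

Answer: 5

Derivation:
Hunk 1: at line 1 remove [fpxe] add [nzqr,ldpya] -> 10 lines: xtknb nzqr ldpya sob ucywx vbf qma gqpav cnqq dqion
Hunk 2: at line 6 remove [qma,gqpav,cnqq] add [tetvw,aohfy] -> 9 lines: xtknb nzqr ldpya sob ucywx vbf tetvw aohfy dqion
Hunk 3: at line 3 remove [ucywx,vbf] add [okeq] -> 8 lines: xtknb nzqr ldpya sob okeq tetvw aohfy dqion
Hunk 4: at line 1 remove [nzqr,ldpya,sob] add [pbzr] -> 6 lines: xtknb pbzr okeq tetvw aohfy dqion
Hunk 5: at line 1 remove [okeq,tetvw] add [sbk,zqyvy] -> 6 lines: xtknb pbzr sbk zqyvy aohfy dqion
Hunk 6: at line 1 remove [sbk,zqyvy] add [qmai] -> 5 lines: xtknb pbzr qmai aohfy dqion
Hunk 7: at line 1 remove [pbzr,qmai,aohfy] add [arm,wst,rnv] -> 5 lines: xtknb arm wst rnv dqion
Final line count: 5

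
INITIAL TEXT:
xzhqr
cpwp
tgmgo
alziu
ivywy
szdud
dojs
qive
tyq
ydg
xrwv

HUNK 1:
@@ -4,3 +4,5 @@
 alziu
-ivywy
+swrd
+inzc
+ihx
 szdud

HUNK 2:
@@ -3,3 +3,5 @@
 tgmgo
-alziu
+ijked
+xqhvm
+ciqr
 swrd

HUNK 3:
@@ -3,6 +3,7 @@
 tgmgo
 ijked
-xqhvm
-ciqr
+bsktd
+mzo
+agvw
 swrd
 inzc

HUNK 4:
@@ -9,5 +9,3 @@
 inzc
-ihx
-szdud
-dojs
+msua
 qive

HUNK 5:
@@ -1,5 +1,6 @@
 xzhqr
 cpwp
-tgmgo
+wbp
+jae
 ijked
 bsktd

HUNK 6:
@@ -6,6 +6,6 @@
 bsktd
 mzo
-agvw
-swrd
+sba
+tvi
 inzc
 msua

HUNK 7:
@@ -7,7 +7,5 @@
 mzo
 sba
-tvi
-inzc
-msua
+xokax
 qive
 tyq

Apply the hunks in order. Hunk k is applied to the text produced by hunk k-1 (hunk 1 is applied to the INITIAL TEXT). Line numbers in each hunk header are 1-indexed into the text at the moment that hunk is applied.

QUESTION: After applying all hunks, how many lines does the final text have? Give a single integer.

Answer: 13

Derivation:
Hunk 1: at line 4 remove [ivywy] add [swrd,inzc,ihx] -> 13 lines: xzhqr cpwp tgmgo alziu swrd inzc ihx szdud dojs qive tyq ydg xrwv
Hunk 2: at line 3 remove [alziu] add [ijked,xqhvm,ciqr] -> 15 lines: xzhqr cpwp tgmgo ijked xqhvm ciqr swrd inzc ihx szdud dojs qive tyq ydg xrwv
Hunk 3: at line 3 remove [xqhvm,ciqr] add [bsktd,mzo,agvw] -> 16 lines: xzhqr cpwp tgmgo ijked bsktd mzo agvw swrd inzc ihx szdud dojs qive tyq ydg xrwv
Hunk 4: at line 9 remove [ihx,szdud,dojs] add [msua] -> 14 lines: xzhqr cpwp tgmgo ijked bsktd mzo agvw swrd inzc msua qive tyq ydg xrwv
Hunk 5: at line 1 remove [tgmgo] add [wbp,jae] -> 15 lines: xzhqr cpwp wbp jae ijked bsktd mzo agvw swrd inzc msua qive tyq ydg xrwv
Hunk 6: at line 6 remove [agvw,swrd] add [sba,tvi] -> 15 lines: xzhqr cpwp wbp jae ijked bsktd mzo sba tvi inzc msua qive tyq ydg xrwv
Hunk 7: at line 7 remove [tvi,inzc,msua] add [xokax] -> 13 lines: xzhqr cpwp wbp jae ijked bsktd mzo sba xokax qive tyq ydg xrwv
Final line count: 13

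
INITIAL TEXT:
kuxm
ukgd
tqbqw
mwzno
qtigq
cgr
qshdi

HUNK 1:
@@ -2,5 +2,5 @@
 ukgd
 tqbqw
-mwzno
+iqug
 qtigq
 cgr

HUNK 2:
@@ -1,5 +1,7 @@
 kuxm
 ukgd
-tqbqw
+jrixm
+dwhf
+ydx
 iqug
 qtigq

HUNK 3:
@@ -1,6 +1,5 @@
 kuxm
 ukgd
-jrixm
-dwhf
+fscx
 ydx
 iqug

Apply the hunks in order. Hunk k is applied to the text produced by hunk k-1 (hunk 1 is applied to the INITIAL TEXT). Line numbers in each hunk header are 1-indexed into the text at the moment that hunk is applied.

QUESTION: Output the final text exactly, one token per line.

Answer: kuxm
ukgd
fscx
ydx
iqug
qtigq
cgr
qshdi

Derivation:
Hunk 1: at line 2 remove [mwzno] add [iqug] -> 7 lines: kuxm ukgd tqbqw iqug qtigq cgr qshdi
Hunk 2: at line 1 remove [tqbqw] add [jrixm,dwhf,ydx] -> 9 lines: kuxm ukgd jrixm dwhf ydx iqug qtigq cgr qshdi
Hunk 3: at line 1 remove [jrixm,dwhf] add [fscx] -> 8 lines: kuxm ukgd fscx ydx iqug qtigq cgr qshdi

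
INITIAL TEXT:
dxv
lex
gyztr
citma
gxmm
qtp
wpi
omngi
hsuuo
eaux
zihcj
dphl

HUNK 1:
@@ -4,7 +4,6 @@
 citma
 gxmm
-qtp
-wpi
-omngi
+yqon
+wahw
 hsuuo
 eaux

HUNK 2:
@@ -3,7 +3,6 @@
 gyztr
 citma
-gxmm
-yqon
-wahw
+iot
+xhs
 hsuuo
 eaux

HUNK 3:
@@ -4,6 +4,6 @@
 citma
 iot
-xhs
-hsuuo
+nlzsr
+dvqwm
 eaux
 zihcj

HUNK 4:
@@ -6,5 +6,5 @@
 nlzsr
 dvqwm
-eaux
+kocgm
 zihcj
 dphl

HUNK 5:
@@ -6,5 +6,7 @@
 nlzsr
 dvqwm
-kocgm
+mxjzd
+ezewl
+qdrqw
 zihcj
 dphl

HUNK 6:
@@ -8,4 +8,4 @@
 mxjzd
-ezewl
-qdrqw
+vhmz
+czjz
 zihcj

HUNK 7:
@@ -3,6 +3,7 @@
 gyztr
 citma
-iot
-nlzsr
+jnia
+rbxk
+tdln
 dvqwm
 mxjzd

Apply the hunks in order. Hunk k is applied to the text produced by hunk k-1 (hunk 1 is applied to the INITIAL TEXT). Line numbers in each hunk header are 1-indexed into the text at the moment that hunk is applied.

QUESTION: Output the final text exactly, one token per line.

Hunk 1: at line 4 remove [qtp,wpi,omngi] add [yqon,wahw] -> 11 lines: dxv lex gyztr citma gxmm yqon wahw hsuuo eaux zihcj dphl
Hunk 2: at line 3 remove [gxmm,yqon,wahw] add [iot,xhs] -> 10 lines: dxv lex gyztr citma iot xhs hsuuo eaux zihcj dphl
Hunk 3: at line 4 remove [xhs,hsuuo] add [nlzsr,dvqwm] -> 10 lines: dxv lex gyztr citma iot nlzsr dvqwm eaux zihcj dphl
Hunk 4: at line 6 remove [eaux] add [kocgm] -> 10 lines: dxv lex gyztr citma iot nlzsr dvqwm kocgm zihcj dphl
Hunk 5: at line 6 remove [kocgm] add [mxjzd,ezewl,qdrqw] -> 12 lines: dxv lex gyztr citma iot nlzsr dvqwm mxjzd ezewl qdrqw zihcj dphl
Hunk 6: at line 8 remove [ezewl,qdrqw] add [vhmz,czjz] -> 12 lines: dxv lex gyztr citma iot nlzsr dvqwm mxjzd vhmz czjz zihcj dphl
Hunk 7: at line 3 remove [iot,nlzsr] add [jnia,rbxk,tdln] -> 13 lines: dxv lex gyztr citma jnia rbxk tdln dvqwm mxjzd vhmz czjz zihcj dphl

Answer: dxv
lex
gyztr
citma
jnia
rbxk
tdln
dvqwm
mxjzd
vhmz
czjz
zihcj
dphl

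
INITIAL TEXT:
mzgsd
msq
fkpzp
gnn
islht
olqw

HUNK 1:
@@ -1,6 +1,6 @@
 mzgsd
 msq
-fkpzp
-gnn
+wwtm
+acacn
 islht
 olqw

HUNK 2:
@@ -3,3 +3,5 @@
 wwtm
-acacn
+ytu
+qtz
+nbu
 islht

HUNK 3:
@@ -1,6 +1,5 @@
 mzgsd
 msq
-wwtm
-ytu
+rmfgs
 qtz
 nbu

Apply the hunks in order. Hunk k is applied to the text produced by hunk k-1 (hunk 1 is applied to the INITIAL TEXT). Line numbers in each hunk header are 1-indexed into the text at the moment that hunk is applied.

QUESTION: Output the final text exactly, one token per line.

Hunk 1: at line 1 remove [fkpzp,gnn] add [wwtm,acacn] -> 6 lines: mzgsd msq wwtm acacn islht olqw
Hunk 2: at line 3 remove [acacn] add [ytu,qtz,nbu] -> 8 lines: mzgsd msq wwtm ytu qtz nbu islht olqw
Hunk 3: at line 1 remove [wwtm,ytu] add [rmfgs] -> 7 lines: mzgsd msq rmfgs qtz nbu islht olqw

Answer: mzgsd
msq
rmfgs
qtz
nbu
islht
olqw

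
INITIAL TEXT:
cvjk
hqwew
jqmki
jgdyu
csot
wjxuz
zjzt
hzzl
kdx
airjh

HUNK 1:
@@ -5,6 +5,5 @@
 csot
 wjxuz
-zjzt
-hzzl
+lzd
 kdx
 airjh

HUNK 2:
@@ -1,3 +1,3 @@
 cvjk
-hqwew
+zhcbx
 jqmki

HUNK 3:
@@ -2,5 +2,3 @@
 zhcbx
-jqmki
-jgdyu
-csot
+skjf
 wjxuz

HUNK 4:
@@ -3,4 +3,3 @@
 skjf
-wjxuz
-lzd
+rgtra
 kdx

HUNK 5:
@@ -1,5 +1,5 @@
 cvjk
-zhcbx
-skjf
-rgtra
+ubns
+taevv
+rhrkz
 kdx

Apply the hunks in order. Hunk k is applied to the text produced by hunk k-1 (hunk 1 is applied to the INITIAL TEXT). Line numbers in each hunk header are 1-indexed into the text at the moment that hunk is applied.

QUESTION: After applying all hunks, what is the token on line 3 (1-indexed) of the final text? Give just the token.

Hunk 1: at line 5 remove [zjzt,hzzl] add [lzd] -> 9 lines: cvjk hqwew jqmki jgdyu csot wjxuz lzd kdx airjh
Hunk 2: at line 1 remove [hqwew] add [zhcbx] -> 9 lines: cvjk zhcbx jqmki jgdyu csot wjxuz lzd kdx airjh
Hunk 3: at line 2 remove [jqmki,jgdyu,csot] add [skjf] -> 7 lines: cvjk zhcbx skjf wjxuz lzd kdx airjh
Hunk 4: at line 3 remove [wjxuz,lzd] add [rgtra] -> 6 lines: cvjk zhcbx skjf rgtra kdx airjh
Hunk 5: at line 1 remove [zhcbx,skjf,rgtra] add [ubns,taevv,rhrkz] -> 6 lines: cvjk ubns taevv rhrkz kdx airjh
Final line 3: taevv

Answer: taevv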